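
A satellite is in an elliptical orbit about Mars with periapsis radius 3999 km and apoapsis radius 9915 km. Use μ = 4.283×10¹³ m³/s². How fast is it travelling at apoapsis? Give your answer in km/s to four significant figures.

v ≈ 1.576 km/s

Semi-major axis a = (r_p + r_a)/2 = 6957.0 km = 6.957×10⁶ m.
Vis-viva: v² = μ(2/r − 1/a) = 4.283×10¹³ × (2.017×10⁻⁷ − 1.437×10⁻⁷) = 2.483×10⁶ m²/s².
v = 1576 m/s = 1.576 km/s.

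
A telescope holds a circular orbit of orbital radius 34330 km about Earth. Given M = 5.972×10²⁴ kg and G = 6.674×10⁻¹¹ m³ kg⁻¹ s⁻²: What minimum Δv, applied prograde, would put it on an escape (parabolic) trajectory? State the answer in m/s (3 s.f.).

μ = GM = 6.674×10⁻¹¹ × 5.972×10²⁴ = 3.986×10¹⁴ m³/s².
r = 34330 km = 3.433×10⁷ m.
Circular speed v_c = √(μ/r) = 3407 m/s.
Escape speed v_esc = √(2μ/r) = √2 × v_c = 4819 m/s.
Δv = v_esc − v_c = 1411 m/s.

Δv ≈ 1410 m/s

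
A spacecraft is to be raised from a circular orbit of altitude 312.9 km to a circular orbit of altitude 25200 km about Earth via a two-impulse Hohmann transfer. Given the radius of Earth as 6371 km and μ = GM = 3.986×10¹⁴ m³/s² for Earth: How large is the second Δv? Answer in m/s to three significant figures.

Δv ≈ 1450 m/s

r₁ = 6371 + 312.9 = 6683.9 km = 6.6839×10⁶ m.
r₂ = 6371 + 25200 = 31571 km = 3.1571×10⁷ m.
Transfer ellipse a_t = (r₁ + r₂)/2 = 1.913×10⁷ m.
At r₁: circular v_c1 = √(μ/r₁) = 7722 m/s; transfer-perigee v_p = √[μ(2/r₁ − 1/a_t)] = 9921 m/s.
At r₂: circular v_c2 = √(μ/r₂) = 3553 m/s; transfer-apogee v_a = √[μ(2/r₂ − 1/a_t)] = 2100 m/s.
Δv₂ = v_c2 − v_a = 1453 m/s.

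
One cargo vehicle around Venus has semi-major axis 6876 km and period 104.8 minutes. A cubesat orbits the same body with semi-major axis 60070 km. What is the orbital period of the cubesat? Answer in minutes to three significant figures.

Kepler's third law: T² ∝ a³, so T₂ = T₁ (a₂/a₁)^(3/2).
a₂/a₁ = 8.736, (a₂/a₁)^(3/2) = 25.82.
T₂ = 104.8 × 25.82 = 2706 minutes.

T₂ ≈ 2710 minutes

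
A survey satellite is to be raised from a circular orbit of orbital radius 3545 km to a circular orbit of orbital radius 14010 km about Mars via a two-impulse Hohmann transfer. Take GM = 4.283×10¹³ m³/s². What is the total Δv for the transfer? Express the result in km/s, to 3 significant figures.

Δv_total ≈ 1.55 km/s

r₁ = 3545 km = 3.545×10⁶ m.
r₂ = 14010 km = 1.401×10⁷ m.
Transfer ellipse a_t = (r₁ + r₂)/2 = 8.778×10⁶ m.
At r₁: circular v_c1 = √(μ/r₁) = 3476 m/s; transfer-periapsis v_p = √[μ(2/r₁ − 1/a_t)] = 4391 m/s.
Δv₁ = v_p − v_c1 = 915.5 m/s.
At r₂: circular v_c2 = √(μ/r₂) = 1748 m/s; transfer-apoapsis v_a = √[μ(2/r₂ − 1/a_t)] = 1111 m/s.
Δv₂ = v_c2 − v_a = 637.3 m/s.
Total Δv = Δv₁ + Δv₂ = 1553 m/s = 1.553 km/s.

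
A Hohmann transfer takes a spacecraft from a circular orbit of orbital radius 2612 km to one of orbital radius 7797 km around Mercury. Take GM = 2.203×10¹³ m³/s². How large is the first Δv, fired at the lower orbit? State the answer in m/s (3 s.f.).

Δv ≈ 650 m/s

r₁ = 2612 km = 2.612×10⁶ m.
r₂ = 7797 km = 7.797×10⁶ m.
Transfer ellipse a_t = (r₁ + r₂)/2 = 5.204×10⁶ m.
At r₁: circular v_c1 = √(μ/r₁) = 2904 m/s; transfer-periherm v_p = √[μ(2/r₁ − 1/a_t)] = 3555 m/s.
Δv₁ = v_p − v_c1 = 650.5 m/s.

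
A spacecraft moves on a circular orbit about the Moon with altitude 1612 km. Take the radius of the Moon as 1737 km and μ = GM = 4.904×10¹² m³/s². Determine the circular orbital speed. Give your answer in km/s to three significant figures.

r = 1737 + 1612 = 3349.0 km = 3.3490×10⁶ m.
For a circular orbit v = √(μ/r) = √(4.904×10¹² / 3.349×10⁶) = √(1.464×10⁶) = 1210 m/s.
That is 1.210 km/s.

v ≈ 1.21 km/s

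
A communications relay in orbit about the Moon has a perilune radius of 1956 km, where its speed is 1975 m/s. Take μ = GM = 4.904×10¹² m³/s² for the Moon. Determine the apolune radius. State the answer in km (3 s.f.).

r_p = 1.956×10⁶ m.
Specific energy ε = v²/2 − μ/r = -5.568×10⁵ J/kg, so a = −μ/(2ε) = 4.403×10⁶ m.
The apsides satisfy r_p + r_a = 2a, so the apolune radius is 2a − r_p = 6.851×10⁶ m = 6850.8 km.

apolune radius ≈ 6850 km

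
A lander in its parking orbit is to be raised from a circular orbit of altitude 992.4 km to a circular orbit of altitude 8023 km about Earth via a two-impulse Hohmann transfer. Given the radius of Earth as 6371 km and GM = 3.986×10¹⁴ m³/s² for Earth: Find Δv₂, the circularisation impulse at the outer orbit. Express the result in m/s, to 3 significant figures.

r₁ = 6371 + 992.4 = 7363.4 km = 7.3634×10⁶ m.
r₂ = 6371 + 8023 = 14394 km = 1.4394×10⁷ m.
Transfer ellipse a_t = (r₁ + r₂)/2 = 1.088×10⁷ m.
At r₁: circular v_c1 = √(μ/r₁) = 7357 m/s; transfer-perigee v_p = √[μ(2/r₁ − 1/a_t)] = 8463 m/s.
At r₂: circular v_c2 = √(μ/r₂) = 5262 m/s; transfer-apogee v_a = √[μ(2/r₂ − 1/a_t)] = 4329 m/s.
Δv₂ = v_c2 − v_a = 932.9 m/s.

Δv ≈ 933 m/s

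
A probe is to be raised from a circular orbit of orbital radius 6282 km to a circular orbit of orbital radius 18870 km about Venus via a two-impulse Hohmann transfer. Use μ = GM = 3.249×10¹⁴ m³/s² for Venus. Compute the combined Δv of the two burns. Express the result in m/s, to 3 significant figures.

Δv_total ≈ 2830 m/s

r₁ = 6282 km = 6.282×10⁶ m.
r₂ = 18870 km = 1.887×10⁷ m.
Transfer ellipse a_t = (r₁ + r₂)/2 = 1.258×10⁷ m.
At r₁: circular v_c1 = √(μ/r₁) = 7192 m/s; transfer-periapsis v_p = √[μ(2/r₁ − 1/a_t)] = 8809 m/s.
Δv₁ = v_p − v_c1 = 1618 m/s.
At r₂: circular v_c2 = √(μ/r₂) = 4149 m/s; transfer-apoapsis v_a = √[μ(2/r₂ − 1/a_t)] = 2933 m/s.
Δv₂ = v_c2 − v_a = 1217 m/s.
Total Δv = Δv₁ + Δv₂ = 2834 m/s.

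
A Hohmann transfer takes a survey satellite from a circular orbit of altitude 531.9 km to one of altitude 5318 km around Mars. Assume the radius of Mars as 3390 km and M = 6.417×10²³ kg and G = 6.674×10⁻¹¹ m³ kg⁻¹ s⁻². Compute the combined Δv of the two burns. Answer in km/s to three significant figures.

μ = GM = 6.674×10⁻¹¹ × 6.417×10²³ = 4.283×10¹³ m³/s².
r₁ = 3390 + 531.9 = 3921.9 km = 3.9219×10⁶ m.
r₂ = 3390 + 5318 = 8708.0 km = 8.7080×10⁶ m.
Transfer ellipse a_t = (r₁ + r₂)/2 = 6.315×10⁶ m.
At r₁: circular v_c1 = √(μ/r₁) = 3305 m/s; transfer-periapsis v_p = √[μ(2/r₁ − 1/a_t)] = 3880 m/s.
Δv₁ = v_p − v_c1 = 575.9 m/s.
At r₂: circular v_c2 = √(μ/r₂) = 2218 m/s; transfer-apoapsis v_a = √[μ(2/r₂ − 1/a_t)] = 1748 m/s.
Δv₂ = v_c2 − v_a = 470.0 m/s.
Total Δv = Δv₁ + Δv₂ = 1046 m/s = 1.046 km/s.

Δv_total ≈ 1.05 km/s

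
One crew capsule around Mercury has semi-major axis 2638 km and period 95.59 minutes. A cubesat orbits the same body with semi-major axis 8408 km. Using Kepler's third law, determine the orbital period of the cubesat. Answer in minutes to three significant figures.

T₂ ≈ 544 minutes

Kepler's third law: T² ∝ a³, so T₂ = T₁ (a₂/a₁)^(3/2).
a₂/a₁ = 3.187, (a₂/a₁)^(3/2) = 5.690.
T₂ = 95.59 × 5.690 = 543.9 minutes.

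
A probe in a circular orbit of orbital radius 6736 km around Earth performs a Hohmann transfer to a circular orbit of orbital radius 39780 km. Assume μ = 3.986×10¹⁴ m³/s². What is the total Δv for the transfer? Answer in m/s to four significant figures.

Δv_total ≈ 3830 m/s

r₁ = 6736 km = 6.736×10⁶ m.
r₂ = 39780 km = 3.978×10⁷ m.
Transfer ellipse a_t = (r₁ + r₂)/2 = 2.326×10⁷ m.
At r₁: circular v_c1 = √(μ/r₁) = 7693 m/s; transfer-perigee v_p = √[μ(2/r₁ − 1/a_t)] = 10060 m/s.
Δv₁ = v_p − v_c1 = 2368 m/s.
At r₂: circular v_c2 = √(μ/r₂) = 3165 m/s; transfer-apogee v_a = √[μ(2/r₂ − 1/a_t)] = 1704 m/s.
Δv₂ = v_c2 − v_a = 1462 m/s.
Total Δv = Δv₁ + Δv₂ = 3830 m/s.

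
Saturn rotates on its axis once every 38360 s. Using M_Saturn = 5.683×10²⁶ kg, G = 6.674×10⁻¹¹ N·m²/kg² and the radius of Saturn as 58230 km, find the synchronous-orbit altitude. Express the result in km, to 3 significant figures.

h_sync ≈ 54000 km

μ = GM = 6.674×10⁻¹¹ × 5.683×10²⁶ = 3.793×10¹⁶ m³/s².
A synchronous orbit has period T, so by Kepler's third law a = (μT²/4π²)^(1/3).
μT²/4π² = 3.793×10¹⁶ × (3.836×10⁴)² / 39.48 = 1.414×10²⁴ m³.
a = 1.122×10⁸ m = 1.1223×10⁵ km.
Altitude h = a − R = 1.1223×10⁵ − 58230 = 54003 km.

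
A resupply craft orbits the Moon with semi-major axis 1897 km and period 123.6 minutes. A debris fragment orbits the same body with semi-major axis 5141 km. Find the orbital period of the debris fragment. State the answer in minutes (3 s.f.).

T₂ ≈ 551 minutes

Kepler's third law: T² ∝ a³, so T₂ = T₁ (a₂/a₁)^(3/2).
a₂/a₁ = 2.710, (a₂/a₁)^(3/2) = 4.461.
T₂ = 123.6 × 4.461 = 551.4 minutes.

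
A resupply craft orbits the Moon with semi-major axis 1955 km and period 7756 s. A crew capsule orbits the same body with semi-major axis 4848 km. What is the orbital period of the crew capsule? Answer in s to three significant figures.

Kepler's third law: T² ∝ a³, so T₂ = T₁ (a₂/a₁)^(3/2).
a₂/a₁ = 2.480, (a₂/a₁)^(3/2) = 3.905.
T₂ = 7756 × 3.905 = 30290 s.

T₂ ≈ 30300 s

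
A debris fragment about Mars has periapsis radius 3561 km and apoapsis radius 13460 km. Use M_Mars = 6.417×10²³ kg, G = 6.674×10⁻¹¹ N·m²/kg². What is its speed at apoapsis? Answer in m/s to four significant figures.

μ = GM = 6.674×10⁻¹¹ × 6.417×10²³ = 4.283×10¹³ m³/s².
Semi-major axis a = (r_p + r_a)/2 = 8510.5 km = 8.510×10⁶ m.
Vis-viva: v² = μ(2/r − 1/a) = 4.283×10¹³ × (1.486×10⁻⁷ − 1.175×10⁻⁷) = 1.331×10⁶ m²/s².
v = 1154 m/s.

v ≈ 1154 m/s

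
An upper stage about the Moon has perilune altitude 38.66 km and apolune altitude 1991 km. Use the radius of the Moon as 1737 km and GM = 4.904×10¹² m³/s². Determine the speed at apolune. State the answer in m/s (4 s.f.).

v ≈ 921.3 m/s

r_p = 1737 + 38.66 = 1775.7 km = 1.7757×10⁶ m.
r_a = 1737 + 1991 = 3728.0 km = 3.7280×10⁶ m.
Semi-major axis a = (r_p + r_a)/2 = 2751.8 km = 2.752×10⁶ m.
Vis-viva: v² = μ(2/r − 1/a) = 4.904×10¹² × (5.365×10⁻⁷ − 3.634×10⁻⁷) = 8.488×10⁵ m²/s².
v = 921.3 m/s.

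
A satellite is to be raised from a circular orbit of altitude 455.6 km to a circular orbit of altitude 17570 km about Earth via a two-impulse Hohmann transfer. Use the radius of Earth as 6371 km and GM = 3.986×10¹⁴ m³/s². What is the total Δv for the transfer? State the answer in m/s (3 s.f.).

Δv_total ≈ 3250 m/s

r₁ = 6371 + 455.6 = 6826.6 km = 6.8266×10⁶ m.
r₂ = 6371 + 17570 = 23941 km = 2.3941×10⁷ m.
Transfer ellipse a_t = (r₁ + r₂)/2 = 1.538×10⁷ m.
At r₁: circular v_c1 = √(μ/r₁) = 7641 m/s; transfer-perigee v_p = √[μ(2/r₁ − 1/a_t)] = 9532 m/s.
Δv₁ = v_p − v_c1 = 1891 m/s.
At r₂: circular v_c2 = √(μ/r₂) = 4080 m/s; transfer-apogee v_a = √[μ(2/r₂ − 1/a_t)] = 2718 m/s.
Δv₂ = v_c2 − v_a = 1362 m/s.
Total Δv = Δv₁ + Δv₂ = 3253 m/s.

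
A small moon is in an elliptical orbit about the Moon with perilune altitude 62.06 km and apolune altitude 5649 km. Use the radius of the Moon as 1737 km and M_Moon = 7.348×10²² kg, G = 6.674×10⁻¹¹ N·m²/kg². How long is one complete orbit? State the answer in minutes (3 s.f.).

μ = GM = 6.674×10⁻¹¹ × 7.348×10²² = 4.904×10¹² m³/s².
r_p = 1737 + 62.06 = 1799.1 km = 1.7991×10⁶ m.
r_a = 1737 + 5649 = 7386.0 km = 7.3860×10⁶ m.
Semi-major axis a = (r_p + r_a)/2 = (1799.1 + 7386.0)/2 = 4592.5 km = 4.593×10⁶ m.
By Kepler's third law T = 2π√(a³/μ) = 2π × 4.444×10³ = 2.792×10⁴ s.
= 465.4 minutes.

T ≈ 465 minutes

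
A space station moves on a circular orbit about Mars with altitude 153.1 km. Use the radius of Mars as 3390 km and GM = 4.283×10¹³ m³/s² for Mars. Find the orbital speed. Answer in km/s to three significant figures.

r = 3390 + 153.1 = 3543.1 km = 3.5431×10⁶ m.
For a circular orbit v = √(μ/r) = √(4.283×10¹³ / 3.543×10⁶) = √(1.209×10⁷) = 3477 m/s.
That is 3.477 km/s.

v ≈ 3.48 km/s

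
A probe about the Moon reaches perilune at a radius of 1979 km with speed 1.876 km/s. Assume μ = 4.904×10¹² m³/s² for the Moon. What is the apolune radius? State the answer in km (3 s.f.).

r_p = 1.979×10⁶ m.
Specific energy ε = v²/2 − μ/r = -7.183×10⁵ J/kg, so a = −μ/(2ε) = 3.413×10⁶ m.
The apsides satisfy r_p + r_a = 2a, so the apolune radius is 2a − r_p = 4.848×10⁶ m = 4847.9 km.

apolune radius ≈ 4850 km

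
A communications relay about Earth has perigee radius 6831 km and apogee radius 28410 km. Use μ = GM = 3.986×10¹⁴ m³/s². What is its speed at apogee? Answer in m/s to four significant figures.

Semi-major axis a = (r_p + r_a)/2 = 17620 km = 1.762×10⁷ m.
Vis-viva: v² = μ(2/r − 1/a) = 3.986×10¹⁴ × (7.040×10⁻⁸ − 5.675×10⁻⁸) = 5.439×10⁶ m²/s².
v = 2332 m/s.

v ≈ 2332 m/s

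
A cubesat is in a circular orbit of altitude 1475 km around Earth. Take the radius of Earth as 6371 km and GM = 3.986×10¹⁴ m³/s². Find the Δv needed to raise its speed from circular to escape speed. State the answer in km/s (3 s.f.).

r = 6371 + 1475 = 7846.0 km = 7.8460×10⁶ m.
Circular speed v_c = √(μ/r) = 7128 m/s.
Escape speed v_esc = √(2μ/r) = √2 × v_c = 10080 m/s.
Δv = v_esc − v_c = 2952 m/s = 2.952 km/s.

Δv ≈ 2.95 km/s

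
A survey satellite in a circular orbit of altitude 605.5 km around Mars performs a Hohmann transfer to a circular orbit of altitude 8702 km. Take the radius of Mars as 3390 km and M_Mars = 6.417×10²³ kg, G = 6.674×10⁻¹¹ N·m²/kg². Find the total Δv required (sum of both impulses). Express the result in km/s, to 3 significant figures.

Δv_total ≈ 1.30 km/s

μ = GM = 6.674×10⁻¹¹ × 6.417×10²³ = 4.283×10¹³ m³/s².
r₁ = 3390 + 605.5 = 3995.5 km = 3.9955×10⁶ m.
r₂ = 3390 + 8702 = 12092 km = 1.2092×10⁷ m.
Transfer ellipse a_t = (r₁ + r₂)/2 = 8.044×10⁶ m.
At r₁: circular v_c1 = √(μ/r₁) = 3274 m/s; transfer-periapsis v_p = √[μ(2/r₁ − 1/a_t)] = 4014 m/s.
Δv₁ = v_p − v_c1 = 740.2 m/s.
At r₂: circular v_c2 = √(μ/r₂) = 1882 m/s; transfer-apoapsis v_a = √[μ(2/r₂ − 1/a_t)] = 1326 m/s.
Δv₂ = v_c2 − v_a = 555.6 m/s.
Total Δv = Δv₁ + Δv₂ = 1296 m/s = 1.296 km/s.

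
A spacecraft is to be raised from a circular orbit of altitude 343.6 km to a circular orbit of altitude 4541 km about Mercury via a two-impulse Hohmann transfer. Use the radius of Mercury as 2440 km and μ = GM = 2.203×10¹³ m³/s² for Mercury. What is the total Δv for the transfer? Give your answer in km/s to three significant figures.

r₁ = 2440 + 343.6 = 2783.6 km = 2.7836×10⁶ m.
r₂ = 2440 + 4541 = 6981.0 km = 6.9810×10⁶ m.
Transfer ellipse a_t = (r₁ + r₂)/2 = 4.882×10⁶ m.
At r₁: circular v_c1 = √(μ/r₁) = 2813 m/s; transfer-periherm v_p = √[μ(2/r₁ − 1/a_t)] = 3364 m/s.
Δv₁ = v_p − v_c1 = 550.7 m/s.
At r₂: circular v_c2 = √(μ/r₂) = 1776 m/s; transfer-apoherm v_a = √[μ(2/r₂ − 1/a_t)] = 1341 m/s.
Δv₂ = v_c2 − v_a = 435.1 m/s.
Total Δv = Δv₁ + Δv₂ = 985.8 m/s = 0.9858 km/s.

Δv_total ≈ 0.986 km/s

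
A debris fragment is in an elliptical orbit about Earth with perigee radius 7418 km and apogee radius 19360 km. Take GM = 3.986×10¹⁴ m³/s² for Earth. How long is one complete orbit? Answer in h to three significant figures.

Semi-major axis a = (r_p + r_a)/2 = (7418.0 + 19360)/2 = 13389 km = 1.339×10⁷ m.
By Kepler's third law T = 2π√(a³/μ) = 2π × 2.454×10³ = 1.542×10⁴ s.
= 4.283 h.

T ≈ 4.28 h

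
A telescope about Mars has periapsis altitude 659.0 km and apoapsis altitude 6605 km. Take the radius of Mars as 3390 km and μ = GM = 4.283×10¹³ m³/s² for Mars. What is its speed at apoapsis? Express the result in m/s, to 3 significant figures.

v ≈ 1570 m/s

r_p = 3390 + 659.0 = 4049.0 km = 4.0490×10⁶ m.
r_a = 3390 + 6605 = 9995.0 km = 9.9950×10⁶ m.
Semi-major axis a = (r_p + r_a)/2 = 7022.0 km = 7.022×10⁶ m.
Vis-viva: v² = μ(2/r − 1/a) = 4.283×10¹³ × (2.001×10⁻⁷ − 1.424×10⁻⁷) = 2.471×10⁶ m²/s².
v = 1572 m/s.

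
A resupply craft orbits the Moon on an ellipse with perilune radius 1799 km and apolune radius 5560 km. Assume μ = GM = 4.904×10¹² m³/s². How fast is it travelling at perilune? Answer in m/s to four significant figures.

Semi-major axis a = (r_p + r_a)/2 = 3679.5 km = 3.680×10⁶ m.
Vis-viva: v² = μ(2/r − 1/a) = 4.904×10¹² × (1.112×10⁻⁶ − 2.718×10⁻⁷) = 4.119×10⁶ m²/s².
v = 2030 m/s.

v ≈ 2030 m/s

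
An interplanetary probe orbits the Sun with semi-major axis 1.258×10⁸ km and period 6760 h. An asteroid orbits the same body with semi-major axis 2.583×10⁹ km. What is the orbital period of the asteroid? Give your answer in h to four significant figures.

Kepler's third law: T² ∝ a³, so T₂ = T₁ (a₂/a₁)^(3/2).
a₂/a₁ = 20.53, (a₂/a₁)^(3/2) = 93.04.
T₂ = 6760 × 93.04 = 6.289×10⁵ h.

T₂ ≈ 6.289×10⁵ h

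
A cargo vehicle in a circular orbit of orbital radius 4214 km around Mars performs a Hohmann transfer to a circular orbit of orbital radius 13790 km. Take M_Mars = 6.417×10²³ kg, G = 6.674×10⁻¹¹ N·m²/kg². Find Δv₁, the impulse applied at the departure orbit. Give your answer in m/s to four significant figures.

μ = GM = 6.674×10⁻¹¹ × 6.417×10²³ = 4.283×10¹³ m³/s².
r₁ = 4214 km = 4.214×10⁶ m.
r₂ = 13790 km = 1.379×10⁷ m.
Transfer ellipse a_t = (r₁ + r₂)/2 = 9.002×10⁶ m.
At r₁: circular v_c1 = √(μ/r₁) = 3188 m/s; transfer-periapsis v_p = √[μ(2/r₁ − 1/a_t)] = 3946 m/s.
Δv₁ = v_p − v_c1 = 757.8 m/s.

Δv ≈ 757.8 m/s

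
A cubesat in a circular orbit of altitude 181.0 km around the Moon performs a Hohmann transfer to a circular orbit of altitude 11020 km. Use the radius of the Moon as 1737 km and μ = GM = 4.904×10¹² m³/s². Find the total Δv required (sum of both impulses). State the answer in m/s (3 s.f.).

r₁ = 1737 + 181.0 = 1918.0 km = 1.9180×10⁶ m.
r₂ = 1737 + 11020 = 12757 km = 1.2757×10⁷ m.
Transfer ellipse a_t = (r₁ + r₂)/2 = 7.338×10⁶ m.
At r₁: circular v_c1 = √(μ/r₁) = 1599 m/s; transfer-perilune v_p = √[μ(2/r₁ − 1/a_t)] = 2108 m/s.
Δv₁ = v_p − v_c1 = 509.4 m/s.
At r₂: circular v_c2 = √(μ/r₂) = 620.0 m/s; transfer-apolune v_a = √[μ(2/r₂ − 1/a_t)] = 317.0 m/s.
Δv₂ = v_c2 − v_a = 303.0 m/s.
Total Δv = Δv₁ + Δv₂ = 812.4 m/s.

Δv_total ≈ 812 m/s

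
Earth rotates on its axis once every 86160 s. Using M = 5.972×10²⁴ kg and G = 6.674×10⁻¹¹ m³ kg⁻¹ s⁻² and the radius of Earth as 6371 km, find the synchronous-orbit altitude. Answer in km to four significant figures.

μ = GM = 6.674×10⁻¹¹ × 5.972×10²⁴ = 3.986×10¹⁴ m³/s².
A synchronous orbit has period T, so by Kepler's third law a = (μT²/4π²)^(1/3).
μT²/4π² = 3.986×10¹⁴ × (8.616×10⁴)² / 39.48 = 7.495×10²² m³.
a = 4.216×10⁷ m = 42162 km.
Altitude h = a − R = 42162 − 6371 = 35791 km.

h_sync ≈ 35790 km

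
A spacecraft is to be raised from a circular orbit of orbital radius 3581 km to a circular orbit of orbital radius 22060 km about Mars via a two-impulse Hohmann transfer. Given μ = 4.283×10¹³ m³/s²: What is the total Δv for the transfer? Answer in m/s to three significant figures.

r₁ = 3581 km = 3.581×10⁶ m.
r₂ = 22060 km = 2.206×10⁷ m.
Transfer ellipse a_t = (r₁ + r₂)/2 = 1.282×10⁷ m.
At r₁: circular v_c1 = √(μ/r₁) = 3458 m/s; transfer-periapsis v_p = √[μ(2/r₁ − 1/a_t)] = 4537 m/s.
Δv₁ = v_p − v_c1 = 1078 m/s.
At r₂: circular v_c2 = √(μ/r₂) = 1393 m/s; transfer-apoapsis v_a = √[μ(2/r₂ − 1/a_t)] = 736.4 m/s.
Δv₂ = v_c2 − v_a = 657.0 m/s.
Total Δv = Δv₁ + Δv₂ = 1735 m/s.

Δv_total ≈ 1740 m/s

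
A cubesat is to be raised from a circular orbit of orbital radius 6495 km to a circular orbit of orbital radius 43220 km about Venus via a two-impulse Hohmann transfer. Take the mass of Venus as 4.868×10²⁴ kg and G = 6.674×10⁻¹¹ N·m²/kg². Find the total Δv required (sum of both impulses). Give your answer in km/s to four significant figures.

Δv_total ≈ 3.594 km/s

μ = GM = 6.674×10⁻¹¹ × 4.868×10²⁴ = 3.249×10¹⁴ m³/s².
r₁ = 6495 km = 6.495×10⁶ m.
r₂ = 43220 km = 4.322×10⁷ m.
Transfer ellipse a_t = (r₁ + r₂)/2 = 2.486×10⁷ m.
At r₁: circular v_c1 = √(μ/r₁) = 7073 m/s; transfer-periapsis v_p = √[μ(2/r₁ − 1/a_t)] = 9326 m/s.
Δv₁ = v_p − v_c1 = 2253 m/s.
At r₂: circular v_c2 = √(μ/r₂) = 2742 m/s; transfer-apoapsis v_a = √[μ(2/r₂ − 1/a_t)] = 1401 m/s.
Δv₂ = v_c2 − v_a = 1340 m/s.
Total Δv = Δv₁ + Δv₂ = 3594 m/s = 3.594 km/s.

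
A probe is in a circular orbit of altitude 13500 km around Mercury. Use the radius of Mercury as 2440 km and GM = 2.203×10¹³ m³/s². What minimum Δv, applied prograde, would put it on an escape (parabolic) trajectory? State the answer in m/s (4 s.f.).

r = 2440 + 13500 = 15940 km = 1.5940×10⁷ m.
Circular speed v_c = √(μ/r) = 1176 m/s.
Escape speed v_esc = √(2μ/r) = √2 × v_c = 1663 m/s.
Δv = v_esc − v_c = 487.0 m/s.

Δv ≈ 487.0 m/s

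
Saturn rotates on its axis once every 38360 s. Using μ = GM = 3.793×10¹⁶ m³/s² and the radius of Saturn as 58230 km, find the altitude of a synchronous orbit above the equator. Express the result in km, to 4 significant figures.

A synchronous orbit has period T, so by Kepler's third law a = (μT²/4π²)^(1/3).
μT²/4π² = 3.793×10¹⁶ × (3.836×10⁴)² / 39.48 = 1.414×10²⁴ m³.
a = 1.122×10⁸ m = 1.1223×10⁵ km.
Altitude h = a − R = 1.1223×10⁵ − 58230 = 54005 km.

h_sync ≈ 54000 km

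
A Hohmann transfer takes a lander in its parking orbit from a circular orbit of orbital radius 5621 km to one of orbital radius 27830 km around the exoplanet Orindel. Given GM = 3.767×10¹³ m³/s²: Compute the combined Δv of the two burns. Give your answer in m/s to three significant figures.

Δv_total ≈ 1240 m/s

r₁ = 5621 km = 5.621×10⁶ m.
r₂ = 27830 km = 2.783×10⁷ m.
Transfer ellipse a_t = (r₁ + r₂)/2 = 1.673×10⁷ m.
At r₁: circular v_c1 = √(μ/r₁) = 2589 m/s; transfer-periapsis v_p = √[μ(2/r₁ − 1/a_t)] = 3339 m/s.
Δv₁ = v_p − v_c1 = 750.6 m/s.
At r₂: circular v_c2 = √(μ/r₂) = 1163 m/s; transfer-apoapsis v_a = √[μ(2/r₂ − 1/a_t)] = 674.5 m/s.
Δv₂ = v_c2 − v_a = 489.0 m/s.
Total Δv = Δv₁ + Δv₂ = 1240 m/s.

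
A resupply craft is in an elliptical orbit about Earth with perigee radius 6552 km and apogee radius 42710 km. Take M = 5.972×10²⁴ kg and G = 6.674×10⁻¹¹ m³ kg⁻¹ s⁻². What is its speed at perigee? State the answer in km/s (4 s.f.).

μ = GM = 6.674×10⁻¹¹ × 5.972×10²⁴ = 3.986×10¹⁴ m³/s².
Semi-major axis a = (r_p + r_a)/2 = 24631 km = 2.463×10⁷ m.
Vis-viva: v² = μ(2/r − 1/a) = 3.986×10¹⁴ × (3.053×10⁻⁷ − 4.060×10⁻⁸) = 1.055×10⁸ m²/s².
v = 10270 m/s = 10.27 km/s.

v ≈ 10.27 km/s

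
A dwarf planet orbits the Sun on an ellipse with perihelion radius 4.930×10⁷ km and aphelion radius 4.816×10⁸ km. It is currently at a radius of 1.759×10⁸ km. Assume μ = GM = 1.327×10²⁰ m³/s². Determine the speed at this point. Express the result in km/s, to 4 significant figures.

v ≈ 31.76 km/s

Semi-major axis a = (r_p + r_a)/2 = 2.6545×10⁸ km = 2.654×10¹¹ m.
Vis-viva: v² = μ(2/r − 1/a) = 1.327×10²⁰ × (1.137×10⁻¹¹ − 3.767×10⁻¹²) = 1.009×10⁹ m²/s².
v = 31760 m/s = 31.76 km/s.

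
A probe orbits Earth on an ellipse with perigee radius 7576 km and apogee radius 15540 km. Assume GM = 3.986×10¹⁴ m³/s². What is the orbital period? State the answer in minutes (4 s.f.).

Semi-major axis a = (r_p + r_a)/2 = (7576.0 + 15540)/2 = 11558 km = 1.156×10⁷ m.
By Kepler's third law T = 2π√(a³/μ) = 2π × 1.968×10³ = 1.237×10⁴ s.
= 206.1 minutes.

T ≈ 206.1 minutes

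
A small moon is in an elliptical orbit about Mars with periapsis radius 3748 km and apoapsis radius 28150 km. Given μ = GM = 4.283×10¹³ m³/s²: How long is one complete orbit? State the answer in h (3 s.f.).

Semi-major axis a = (r_p + r_a)/2 = (3748.0 + 28150)/2 = 15949 km = 1.595×10⁷ m.
By Kepler's third law T = 2π√(a³/μ) = 2π × 9.733×10³ = 6.115×10⁴ s.
= 16.99 h.

T ≈ 17.0 h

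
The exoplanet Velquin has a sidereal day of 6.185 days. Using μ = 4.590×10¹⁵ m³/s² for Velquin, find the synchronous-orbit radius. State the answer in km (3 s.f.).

T = 6.185 days = 5.344×10⁵ s.
A synchronous orbit has period T, so by Kepler's third law a = (μT²/4π²)^(1/3).
μT²/4π² = 4.590×10¹⁵ × (5.344×10⁵)² / 39.48 = 3.320×10²⁵ m³.
a = 3.214×10⁸ m = 3.2141×10⁵ km.

r_sync ≈ 3.21×10⁵ km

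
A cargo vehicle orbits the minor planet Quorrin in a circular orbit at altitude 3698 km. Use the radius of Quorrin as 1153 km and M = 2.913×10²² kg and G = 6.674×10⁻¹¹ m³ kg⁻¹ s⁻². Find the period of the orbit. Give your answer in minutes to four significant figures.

T ≈ 802.4 minutes

μ = GM = 6.674×10⁻¹¹ × 2.913×10²² = 1.944×10¹² m³/s².
r = 1153 + 3698 = 4851.0 km = 4.8510×10⁶ m.
Kepler's third law: T = 2π√(r³/μ) = 2π√((4.851×10⁶)³ / 1.944×10¹²).
r³/μ = 5.872×10⁷ s², so T = 2π × 7.663×10³ = 4.815×10⁴ s.
Converting: 4.815×10⁴ s ÷ 60.00 = 802.4 minutes.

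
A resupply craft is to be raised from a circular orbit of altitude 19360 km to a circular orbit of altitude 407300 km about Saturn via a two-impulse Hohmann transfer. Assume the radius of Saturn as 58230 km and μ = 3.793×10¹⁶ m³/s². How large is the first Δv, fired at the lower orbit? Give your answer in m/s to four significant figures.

r₁ = 58230 + 19360 = 77590 km = 7.7590×10⁷ m.
r₂ = 58230 + 407300 = 465530 km = 4.6553×10⁸ m.
Transfer ellipse a_t = (r₁ + r₂)/2 = 2.716×10⁸ m.
At r₁: circular v_c1 = √(μ/r₁) = 22110 m/s; transfer-perikrone v_p = √[μ(2/r₁ − 1/a_t)] = 28950 m/s.
Δv₁ = v_p − v_c1 = 6839 m/s.

Δv ≈ 6839 m/s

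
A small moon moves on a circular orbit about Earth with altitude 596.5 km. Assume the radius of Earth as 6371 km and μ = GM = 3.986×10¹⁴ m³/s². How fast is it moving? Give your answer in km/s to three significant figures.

r = 6371 + 596.5 = 6967.5 km = 6.9675×10⁶ m.
For a circular orbit v = √(μ/r) = √(3.986×10¹⁴ / 6.968×10⁶) = √(5.721×10⁷) = 7564 m/s.
That is 7.564 km/s.

v ≈ 7.56 km/s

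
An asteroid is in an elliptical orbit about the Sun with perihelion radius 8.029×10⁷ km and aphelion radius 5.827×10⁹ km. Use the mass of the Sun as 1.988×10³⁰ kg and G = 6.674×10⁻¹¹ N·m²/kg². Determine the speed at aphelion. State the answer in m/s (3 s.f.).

v ≈ 787 m/s

μ = GM = 6.674×10⁻¹¹ × 1.988×10³⁰ = 1.327×10²⁰ m³/s².
Semi-major axis a = (r_p + r_a)/2 = 2.9536×10⁹ km = 2.954×10¹² m.
Vis-viva: v² = μ(2/r − 1/a) = 1.327×10²⁰ × (3.432×10⁻¹³ − 3.386×10⁻¹³) = 6.190×10⁵ m²/s².
v = 786.7 m/s.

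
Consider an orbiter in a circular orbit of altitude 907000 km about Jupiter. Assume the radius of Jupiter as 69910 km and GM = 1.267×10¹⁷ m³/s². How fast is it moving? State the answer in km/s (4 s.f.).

v ≈ 11.39 km/s

r = 69910 + 907000 = 976910 km = 9.7691×10⁸ m.
For a circular orbit v = √(μ/r) = √(1.267×10¹⁷ / 9.769×10⁸) = √(1.297×10⁸) = 11390 m/s.
That is 11.39 km/s.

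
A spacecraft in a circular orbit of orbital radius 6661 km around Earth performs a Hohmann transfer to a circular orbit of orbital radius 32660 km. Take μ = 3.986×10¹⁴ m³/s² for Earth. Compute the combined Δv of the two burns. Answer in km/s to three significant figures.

r₁ = 6661 km = 6.661×10⁶ m.
r₂ = 32660 km = 3.266×10⁷ m.
Transfer ellipse a_t = (r₁ + r₂)/2 = 1.966×10⁷ m.
At r₁: circular v_c1 = √(μ/r₁) = 7736 m/s; transfer-perigee v_p = √[μ(2/r₁ − 1/a_t)] = 9970 m/s.
Δv₁ = v_p − v_c1 = 2235 m/s.
At r₂: circular v_c2 = √(μ/r₂) = 3493 m/s; transfer-apogee v_a = √[μ(2/r₂ − 1/a_t)] = 2033 m/s.
Δv₂ = v_c2 − v_a = 1460 m/s.
Total Δv = Δv₁ + Δv₂ = 3695 m/s = 3.695 km/s.

Δv_total ≈ 3.69 km/s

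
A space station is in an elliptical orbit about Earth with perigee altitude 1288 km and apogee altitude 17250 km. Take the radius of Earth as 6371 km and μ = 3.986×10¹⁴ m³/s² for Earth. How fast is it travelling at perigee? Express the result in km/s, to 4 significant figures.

r_p = 6371 + 1288 = 7659.0 km = 7.6590×10⁶ m.
r_a = 6371 + 17250 = 23621 km = 2.3621×10⁷ m.
Semi-major axis a = (r_p + r_a)/2 = 15640 km = 1.564×10⁷ m.
Vis-viva: v² = μ(2/r − 1/a) = 3.986×10¹⁴ × (2.611×10⁻⁷ − 6.394×10⁻⁸) = 7.860×10⁷ m²/s².
v = 8866 m/s = 8.866 km/s.

v ≈ 8.866 km/s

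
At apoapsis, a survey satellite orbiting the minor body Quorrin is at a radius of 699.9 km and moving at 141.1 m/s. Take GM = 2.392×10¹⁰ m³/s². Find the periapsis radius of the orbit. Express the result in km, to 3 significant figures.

r_a = 6.999×10⁵ m.
Specific energy ε = v²/2 − μ/r = -2.422×10⁴ J/kg, so a = −μ/(2ε) = 4.938×10⁵ m.
The apsides satisfy r_p + r_a = 2a, so the periapsis radius is 2a − r_a = 2.876×10⁵ m = 287.64 km.

periapsis radius ≈ 288 km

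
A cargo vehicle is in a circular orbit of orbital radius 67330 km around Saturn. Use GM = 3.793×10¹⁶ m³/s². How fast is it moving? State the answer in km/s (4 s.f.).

r = 67330 km = 6.733×10⁷ m.
For a circular orbit v = √(μ/r) = √(3.793×10¹⁶ / 6.733×10⁷) = √(5.633×10⁸) = 23730 m/s.
That is 23.73 km/s.

v ≈ 23.73 km/s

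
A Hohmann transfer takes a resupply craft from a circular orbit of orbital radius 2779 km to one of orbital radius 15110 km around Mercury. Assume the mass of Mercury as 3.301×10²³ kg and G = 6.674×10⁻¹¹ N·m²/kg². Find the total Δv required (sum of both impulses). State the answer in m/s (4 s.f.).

μ = GM = 6.674×10⁻¹¹ × 3.301×10²³ = 2.203×10¹³ m³/s².
r₁ = 2779 km = 2.779×10⁶ m.
r₂ = 15110 km = 1.511×10⁷ m.
Transfer ellipse a_t = (r₁ + r₂)/2 = 8.944×10⁶ m.
At r₁: circular v_c1 = √(μ/r₁) = 2816 m/s; transfer-periherm v_p = √[μ(2/r₁ − 1/a_t)] = 3660 m/s.
Δv₁ = v_p − v_c1 = 843.9 m/s.
At r₂: circular v_c2 = √(μ/r₂) = 1207 m/s; transfer-apoherm v_a = √[μ(2/r₂ − 1/a_t)] = 673.1 m/s.
Δv₂ = v_c2 − v_a = 534.4 m/s.
Total Δv = Δv₁ + Δv₂ = 1378 m/s.

Δv_total ≈ 1378 m/s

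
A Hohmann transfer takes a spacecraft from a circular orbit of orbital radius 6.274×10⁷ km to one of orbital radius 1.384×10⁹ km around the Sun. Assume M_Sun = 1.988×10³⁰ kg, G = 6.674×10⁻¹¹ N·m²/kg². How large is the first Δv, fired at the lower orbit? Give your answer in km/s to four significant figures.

Δv ≈ 17.62 km/s

μ = GM = 6.674×10⁻¹¹ × 1.988×10³⁰ = 1.327×10²⁰ m³/s².
r₁ = 6.274×10⁷ km = 6.274×10¹⁰ m.
r₂ = 1.384×10⁹ km = 1.384×10¹² m.
Transfer ellipse a_t = (r₁ + r₂)/2 = 7.234×10¹¹ m.
At r₁: circular v_c1 = √(μ/r₁) = 45990 m/s; transfer-perihelion v_p = √[μ(2/r₁ − 1/a_t)] = 63610 m/s.
Δv₁ = v_p − v_c1 = 17620 m/s.
= 17.62 km/s.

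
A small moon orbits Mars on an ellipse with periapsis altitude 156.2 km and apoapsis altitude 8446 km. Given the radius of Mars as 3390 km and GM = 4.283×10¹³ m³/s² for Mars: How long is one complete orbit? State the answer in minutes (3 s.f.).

T ≈ 341 minutes

r_p = 3390 + 156.2 = 3546.2 km = 3.5462×10⁶ m.
r_a = 3390 + 8446 = 11836 km = 1.1836×10⁷ m.
Semi-major axis a = (r_p + r_a)/2 = (3546.2 + 11836)/2 = 7691.1 km = 7.691×10⁶ m.
By Kepler's third law T = 2π√(a³/μ) = 2π × 3.259×10³ = 2.048×10⁴ s.
= 341.3 minutes.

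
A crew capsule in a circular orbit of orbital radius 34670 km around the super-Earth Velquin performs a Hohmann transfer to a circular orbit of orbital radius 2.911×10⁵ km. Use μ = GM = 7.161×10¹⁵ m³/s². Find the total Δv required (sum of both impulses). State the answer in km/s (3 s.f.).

r₁ = 34670 km = 3.467×10⁷ m.
r₂ = 2.911×10⁵ km = 2.911×10⁸ m.
Transfer ellipse a_t = (r₁ + r₂)/2 = 1.629×10⁸ m.
At r₁: circular v_c1 = √(μ/r₁) = 14370 m/s; transfer-periapsis v_p = √[μ(2/r₁ − 1/a_t)] = 19210 m/s.
Δv₁ = v_p − v_c1 = 4841 m/s.
At r₂: circular v_c2 = √(μ/r₂) = 4960 m/s; transfer-apoapsis v_a = √[μ(2/r₂ − 1/a_t)] = 2288 m/s.
Δv₂ = v_c2 − v_a = 2672 m/s.
Total Δv = Δv₁ + Δv₂ = 7513 m/s = 7.513 km/s.

Δv_total ≈ 7.51 km/s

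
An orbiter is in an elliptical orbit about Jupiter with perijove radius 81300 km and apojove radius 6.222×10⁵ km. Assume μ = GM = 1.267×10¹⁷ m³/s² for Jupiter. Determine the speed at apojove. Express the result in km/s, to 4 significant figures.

Semi-major axis a = (r_p + r_a)/2 = 3.5175×10⁵ km = 3.518×10⁸ m.
Vis-viva: v² = μ(2/r − 1/a) = 1.267×10¹⁷ × (3.214×10⁻⁹ − 2.843×10⁻⁹) = 4.707×10⁷ m²/s².
v = 6860 m/s = 6.860 km/s.

v ≈ 6.860 km/s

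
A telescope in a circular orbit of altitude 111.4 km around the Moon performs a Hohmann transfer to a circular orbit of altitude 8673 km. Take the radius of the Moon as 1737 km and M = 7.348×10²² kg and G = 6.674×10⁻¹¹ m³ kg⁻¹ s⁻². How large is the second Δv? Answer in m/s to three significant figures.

μ = GM = 6.674×10⁻¹¹ × 7.348×10²² = 4.904×10¹² m³/s².
r₁ = 1737 + 111.4 = 1848.4 km = 1.8484×10⁶ m.
r₂ = 1737 + 8673 = 10410 km = 1.0410×10⁷ m.
Transfer ellipse a_t = (r₁ + r₂)/2 = 6.129×10⁶ m.
At r₁: circular v_c1 = √(μ/r₁) = 1629 m/s; transfer-perilune v_p = √[μ(2/r₁ − 1/a_t)] = 2123 m/s.
At r₂: circular v_c2 = √(μ/r₂) = 686.4 m/s; transfer-apolune v_a = √[μ(2/r₂ − 1/a_t)] = 376.9 m/s.
Δv₂ = v_c2 − v_a = 309.4 m/s.

Δv ≈ 309 m/s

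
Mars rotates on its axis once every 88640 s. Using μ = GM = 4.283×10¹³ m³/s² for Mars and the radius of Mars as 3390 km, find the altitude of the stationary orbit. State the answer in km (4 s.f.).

h_sync ≈ 17040 km

A synchronous orbit has period T, so by Kepler's third law a = (μT²/4π²)^(1/3).
μT²/4π² = 4.283×10¹³ × (8.864×10⁴)² / 39.48 = 8.524×10²¹ m³.
a = 2.043×10⁷ m = 20428 km.
Altitude h = a − R = 20428 − 3390 = 17038 km.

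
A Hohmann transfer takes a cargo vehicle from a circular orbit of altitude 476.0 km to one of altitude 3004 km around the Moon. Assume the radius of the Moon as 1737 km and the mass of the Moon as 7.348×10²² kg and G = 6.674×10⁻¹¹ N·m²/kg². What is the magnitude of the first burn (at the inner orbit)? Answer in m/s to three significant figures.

μ = GM = 6.674×10⁻¹¹ × 7.348×10²² = 4.904×10¹² m³/s².
r₁ = 1737 + 476.0 = 2213.0 km = 2.2130×10⁶ m.
r₂ = 1737 + 3004 = 4741.0 km = 4.7410×10⁶ m.
Transfer ellipse a_t = (r₁ + r₂)/2 = 3.477×10⁶ m.
At r₁: circular v_c1 = √(μ/r₁) = 1489 m/s; transfer-perilune v_p = √[μ(2/r₁ − 1/a_t)] = 1738 m/s.
Δv₁ = v_p − v_c1 = 249.6 m/s.

Δv ≈ 250 m/s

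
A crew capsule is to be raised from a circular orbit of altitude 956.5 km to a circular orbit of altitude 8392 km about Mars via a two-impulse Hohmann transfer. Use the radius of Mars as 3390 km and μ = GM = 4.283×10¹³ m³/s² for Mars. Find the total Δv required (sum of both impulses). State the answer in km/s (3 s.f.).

r₁ = 3390 + 956.5 = 4346.5 km = 4.3465×10⁶ m.
r₂ = 3390 + 8392 = 11782 km = 1.1782×10⁷ m.
Transfer ellipse a_t = (r₁ + r₂)/2 = 8.064×10⁶ m.
At r₁: circular v_c1 = √(μ/r₁) = 3139 m/s; transfer-periapsis v_p = √[μ(2/r₁ − 1/a_t)] = 3794 m/s.
Δv₁ = v_p − v_c1 = 655.2 m/s.
At r₂: circular v_c2 = √(μ/r₂) = 1907 m/s; transfer-apoapsis v_a = √[μ(2/r₂ − 1/a_t)] = 1400 m/s.
Δv₂ = v_c2 − v_a = 506.9 m/s.
Total Δv = Δv₁ + Δv₂ = 1162 m/s = 1.162 km/s.

Δv_total ≈ 1.16 km/s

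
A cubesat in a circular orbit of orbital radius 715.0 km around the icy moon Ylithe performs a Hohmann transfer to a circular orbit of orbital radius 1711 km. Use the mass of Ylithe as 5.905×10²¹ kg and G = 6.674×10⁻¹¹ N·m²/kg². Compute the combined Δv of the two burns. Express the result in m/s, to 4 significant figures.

μ = GM = 6.674×10⁻¹¹ × 5.905×10²¹ = 3.941×10¹¹ m³/s².
r₁ = 715.0 km = 7.150×10⁵ m.
r₂ = 1711 km = 1.711×10⁶ m.
Transfer ellipse a_t = (r₁ + r₂)/2 = 1.213×10⁶ m.
At r₁: circular v_c1 = √(μ/r₁) = 742.4 m/s; transfer-periapsis v_p = √[μ(2/r₁ − 1/a_t)] = 881.7 m/s.
Δv₁ = v_p − v_c1 = 139.3 m/s.
At r₂: circular v_c2 = √(μ/r₂) = 479.9 m/s; transfer-apoapsis v_a = √[μ(2/r₂ − 1/a_t)] = 368.5 m/s.
Δv₂ = v_c2 − v_a = 111.5 m/s.
Total Δv = Δv₁ + Δv₂ = 250.8 m/s.

Δv_total ≈ 250.8 m/s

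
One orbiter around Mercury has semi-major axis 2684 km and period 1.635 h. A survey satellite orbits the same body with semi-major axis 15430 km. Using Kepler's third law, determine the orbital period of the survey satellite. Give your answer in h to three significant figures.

T₂ ≈ 22.5 h

Kepler's third law: T² ∝ a³, so T₂ = T₁ (a₂/a₁)^(3/2).
a₂/a₁ = 5.749, (a₂/a₁)^(3/2) = 13.78.
T₂ = 1.635 × 13.78 = 22.54 h.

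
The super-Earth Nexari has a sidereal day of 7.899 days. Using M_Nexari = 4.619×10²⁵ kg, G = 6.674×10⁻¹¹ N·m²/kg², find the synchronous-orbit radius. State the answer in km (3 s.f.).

μ = GM = 6.674×10⁻¹¹ × 4.619×10²⁵ = 3.083×10¹⁵ m³/s².
T = 7.899 days = 6.825×10⁵ s.
A synchronous orbit has period T, so by Kepler's third law a = (μT²/4π²)^(1/3).
μT²/4π² = 3.083×10¹⁵ × (6.825×10⁵)² / 39.48 = 3.637×10²⁵ m³.
a = 3.313×10⁸ m = 3.3132×10⁵ km.

r_sync ≈ 3.31×10⁵ km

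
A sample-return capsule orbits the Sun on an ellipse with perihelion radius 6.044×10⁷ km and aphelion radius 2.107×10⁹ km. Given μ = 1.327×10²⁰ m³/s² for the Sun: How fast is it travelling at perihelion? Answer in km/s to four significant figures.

Semi-major axis a = (r_p + r_a)/2 = 1.0837×10⁹ km = 1.084×10¹² m.
Vis-viva: v² = μ(2/r − 1/a) = 1.327×10²⁰ × (3.309×10⁻¹¹ − 9.227×10⁻¹³) = 4.269×10⁹ m²/s².
v = 65340 m/s = 65.34 km/s.

v ≈ 65.34 km/s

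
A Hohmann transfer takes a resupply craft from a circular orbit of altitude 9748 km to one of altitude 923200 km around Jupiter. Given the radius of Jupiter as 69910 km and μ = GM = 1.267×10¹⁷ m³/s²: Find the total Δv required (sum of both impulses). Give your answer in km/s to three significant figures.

Δv_total ≈ 21.3 km/s

r₁ = 69910 + 9748 = 79658 km = 7.9658×10⁷ m.
r₂ = 69910 + 923200 = 993110 km = 9.9311×10⁸ m.
Transfer ellipse a_t = (r₁ + r₂)/2 = 5.364×10⁸ m.
At r₁: circular v_c1 = √(μ/r₁) = 39880 m/s; transfer-perijove v_p = √[μ(2/r₁ − 1/a_t)] = 54270 m/s.
Δv₁ = v_p − v_c1 = 14390 m/s.
At r₂: circular v_c2 = √(μ/r₂) = 11300 m/s; transfer-apojove v_a = √[μ(2/r₂ − 1/a_t)] = 4353 m/s.
Δv₂ = v_c2 − v_a = 6942 m/s.
Total Δv = Δv₁ + Δv₂ = 21330 m/s = 21.33 km/s.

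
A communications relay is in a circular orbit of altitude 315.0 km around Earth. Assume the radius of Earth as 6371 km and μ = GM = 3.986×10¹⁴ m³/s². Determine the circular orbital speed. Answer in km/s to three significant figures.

v ≈ 7.72 km/s

r = 6371 + 315.0 = 6686.0 km = 6.6860×10⁶ m.
For a circular orbit v = √(μ/r) = √(3.986×10¹⁴ / 6.686×10⁶) = √(5.962×10⁷) = 7721 m/s.
That is 7.721 km/s.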